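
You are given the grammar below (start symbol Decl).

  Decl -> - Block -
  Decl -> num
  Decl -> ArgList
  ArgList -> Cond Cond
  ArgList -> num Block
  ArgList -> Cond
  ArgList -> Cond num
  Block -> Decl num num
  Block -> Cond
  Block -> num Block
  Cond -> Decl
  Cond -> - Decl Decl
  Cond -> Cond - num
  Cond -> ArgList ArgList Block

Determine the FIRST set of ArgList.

From ArgList -> Cond Cond: add FIRST(Cond) = { -, num }.
ArgList -> num Block contributes {num}.
From ArgList -> Cond: add FIRST(Cond) = { -, num }.
From ArgList -> Cond num: add FIRST(Cond) = { -, num }.
Union: FIRST(ArgList) = { -, num }.

{ -, num }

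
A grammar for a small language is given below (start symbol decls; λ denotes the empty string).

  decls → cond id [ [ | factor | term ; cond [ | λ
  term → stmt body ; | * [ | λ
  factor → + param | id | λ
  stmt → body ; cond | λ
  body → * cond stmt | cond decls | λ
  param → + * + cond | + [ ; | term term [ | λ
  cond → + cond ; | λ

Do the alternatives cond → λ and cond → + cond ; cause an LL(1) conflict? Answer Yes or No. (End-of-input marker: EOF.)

FIRST(λ) = { λ } and FIRST(+ cond ;) = { + }.
The first alternative is nullable and FOLLOW(cond) = { EOF, *, +, ;, [, id } shares + with FIRST of the second — conflict.

Yes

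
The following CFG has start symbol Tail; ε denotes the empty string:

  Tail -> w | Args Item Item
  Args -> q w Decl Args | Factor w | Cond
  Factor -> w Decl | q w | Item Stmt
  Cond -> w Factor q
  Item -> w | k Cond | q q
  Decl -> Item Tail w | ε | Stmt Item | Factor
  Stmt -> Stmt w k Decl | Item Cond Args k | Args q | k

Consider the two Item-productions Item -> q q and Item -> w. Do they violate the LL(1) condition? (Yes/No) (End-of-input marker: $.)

No

FIRST(q q) = { q } and FIRST(w) = { w }.
The FIRST sets are disjoint and neither alternative is nullable — no conflict.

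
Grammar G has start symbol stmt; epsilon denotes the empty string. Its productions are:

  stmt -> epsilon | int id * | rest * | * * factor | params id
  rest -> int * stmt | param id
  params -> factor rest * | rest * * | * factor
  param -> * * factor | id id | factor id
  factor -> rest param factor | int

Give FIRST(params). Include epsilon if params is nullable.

{ *, id, int }

From params -> factor rest *: add FIRST(factor) = { *, id, int }.
From params -> rest * *: add FIRST(rest) = { *, id, int }.
params -> * factor contributes {*}.
Union: FIRST(params) = { *, id, int }.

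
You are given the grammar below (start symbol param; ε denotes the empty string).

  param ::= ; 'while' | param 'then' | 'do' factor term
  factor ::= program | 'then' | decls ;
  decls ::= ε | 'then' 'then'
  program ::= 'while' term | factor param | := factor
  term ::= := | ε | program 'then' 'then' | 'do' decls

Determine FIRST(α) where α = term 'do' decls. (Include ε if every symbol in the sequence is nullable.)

Add FIRST(term)\{ε} = { 'do', 'then', 'while', :=, ; }; term is nullable, continue.
'do' is a terminal; add {'do'} and stop.

{ 'do', 'then', 'while', :=, ; }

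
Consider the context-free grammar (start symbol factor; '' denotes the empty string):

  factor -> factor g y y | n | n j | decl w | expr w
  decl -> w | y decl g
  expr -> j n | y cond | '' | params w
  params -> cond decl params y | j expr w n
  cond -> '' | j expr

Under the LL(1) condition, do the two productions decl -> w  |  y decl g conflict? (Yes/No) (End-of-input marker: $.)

No

FIRST(w) = { w } and FIRST(y decl g) = { y }.
The FIRST sets are disjoint and neither alternative is nullable — no conflict.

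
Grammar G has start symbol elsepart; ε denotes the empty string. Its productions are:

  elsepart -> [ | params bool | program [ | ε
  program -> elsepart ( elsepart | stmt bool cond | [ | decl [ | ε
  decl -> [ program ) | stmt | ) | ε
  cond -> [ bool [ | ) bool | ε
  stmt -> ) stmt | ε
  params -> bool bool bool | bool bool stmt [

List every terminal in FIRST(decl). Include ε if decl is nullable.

{ ), [, ε }

decl -> [ program ) contributes {[}.
From decl -> stmt: add FIRST(stmt) = { ), ε } (including ε since stmt is nullable).
decl -> ) contributes {)}.
decl -> ε contributes ε.
Union: FIRST(decl) = { ), [, ε }.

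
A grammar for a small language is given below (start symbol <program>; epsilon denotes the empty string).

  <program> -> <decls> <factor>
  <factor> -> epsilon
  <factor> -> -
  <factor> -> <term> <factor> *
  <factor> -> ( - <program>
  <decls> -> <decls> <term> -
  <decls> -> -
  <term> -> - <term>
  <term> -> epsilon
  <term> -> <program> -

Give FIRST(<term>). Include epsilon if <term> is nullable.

{ -, epsilon }

<term> -> - <term> contributes {-}.
<term> -> epsilon contributes epsilon.
From <term> -> <program> -: add FIRST(<program>) = { - }.
Union: FIRST(<term>) = { -, epsilon }.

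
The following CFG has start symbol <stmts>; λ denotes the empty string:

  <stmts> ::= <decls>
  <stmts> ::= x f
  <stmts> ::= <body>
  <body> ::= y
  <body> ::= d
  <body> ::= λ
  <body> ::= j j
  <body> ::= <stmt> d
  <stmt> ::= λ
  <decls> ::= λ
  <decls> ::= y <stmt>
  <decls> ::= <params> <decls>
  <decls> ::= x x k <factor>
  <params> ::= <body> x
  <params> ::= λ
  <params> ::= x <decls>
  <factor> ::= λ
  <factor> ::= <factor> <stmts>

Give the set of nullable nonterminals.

Directly nullable (have an λ-production): <body>, <stmt>, <decls>, <params>, <factor>.
<stmts> ::= <decls> with every symbol nullable, so <stmts> is nullable.

{ <body>, <decls>, <factor>, <params>, <stmt>, <stmts> }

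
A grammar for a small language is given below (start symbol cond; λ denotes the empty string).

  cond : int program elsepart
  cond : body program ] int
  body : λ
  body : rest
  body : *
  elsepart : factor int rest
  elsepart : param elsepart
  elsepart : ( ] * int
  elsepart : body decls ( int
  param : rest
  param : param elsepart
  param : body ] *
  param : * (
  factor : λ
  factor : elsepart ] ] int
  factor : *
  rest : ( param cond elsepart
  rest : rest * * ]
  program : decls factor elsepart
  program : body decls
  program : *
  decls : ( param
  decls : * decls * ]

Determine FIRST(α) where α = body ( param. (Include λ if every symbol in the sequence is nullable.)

{ (, * }

Add FIRST(body)\{λ} = { (, * }; body is nullable, continue.
( is a terminal; add {(} and stop.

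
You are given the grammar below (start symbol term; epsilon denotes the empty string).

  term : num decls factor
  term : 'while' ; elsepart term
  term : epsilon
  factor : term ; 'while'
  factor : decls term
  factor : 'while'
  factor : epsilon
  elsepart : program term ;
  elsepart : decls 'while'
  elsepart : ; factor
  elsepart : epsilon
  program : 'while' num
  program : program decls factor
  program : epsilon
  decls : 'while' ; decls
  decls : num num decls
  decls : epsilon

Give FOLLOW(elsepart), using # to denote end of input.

{ #, 'while', ;, num }

In term : 'while' ; elsepart term: add FIRST(term)\{epsilon} = { 'while', num }.
  Since term is nullable, also add FOLLOW(term) = { #, 'while', ;, num }.
Union: FOLLOW(elsepart) = { #, 'while', ;, num }.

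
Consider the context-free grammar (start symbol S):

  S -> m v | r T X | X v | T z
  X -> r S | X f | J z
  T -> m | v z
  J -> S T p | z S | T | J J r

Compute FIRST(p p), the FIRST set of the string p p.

{ p }

p is a terminal; add {p} and stop.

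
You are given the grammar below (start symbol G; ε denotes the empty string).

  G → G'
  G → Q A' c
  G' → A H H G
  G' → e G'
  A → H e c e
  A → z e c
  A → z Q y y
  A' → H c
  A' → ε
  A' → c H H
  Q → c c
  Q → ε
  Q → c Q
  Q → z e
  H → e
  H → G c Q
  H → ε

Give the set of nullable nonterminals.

Directly nullable (have an ε-production): A', Q, H.
No other nonterminal has a production whose RHS symbols are all nullable.

{ A', H, Q }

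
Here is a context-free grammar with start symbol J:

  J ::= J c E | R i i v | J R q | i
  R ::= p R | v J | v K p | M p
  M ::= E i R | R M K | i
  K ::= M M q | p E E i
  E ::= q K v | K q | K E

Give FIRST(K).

From K ::= M M q: add FIRST(M) = { i, p, q, v }.
K ::= p E E i contributes {p}.
Union: FIRST(K) = { i, p, q, v }.

{ i, p, q, v }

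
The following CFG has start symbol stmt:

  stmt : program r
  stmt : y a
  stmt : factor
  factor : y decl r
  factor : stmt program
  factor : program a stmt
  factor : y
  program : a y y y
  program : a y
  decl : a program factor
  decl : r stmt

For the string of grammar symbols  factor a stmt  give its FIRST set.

Add FIRST(factor) = { a, y }; factor is not nullable, stop.

{ a, y }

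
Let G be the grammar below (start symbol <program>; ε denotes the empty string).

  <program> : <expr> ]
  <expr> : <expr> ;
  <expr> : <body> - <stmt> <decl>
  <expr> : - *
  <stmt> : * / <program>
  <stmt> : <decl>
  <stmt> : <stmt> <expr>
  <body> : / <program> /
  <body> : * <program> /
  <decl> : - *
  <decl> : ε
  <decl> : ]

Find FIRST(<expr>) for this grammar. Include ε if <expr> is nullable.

From <expr> : <expr> ;: add FIRST(<expr>) = { *, -, / }.
From <expr> : <body> - <stmt> <decl>: add FIRST(<body>) = { *, / }.
<expr> : - * contributes {-}.
Union: FIRST(<expr>) = { *, -, / }.

{ *, -, / }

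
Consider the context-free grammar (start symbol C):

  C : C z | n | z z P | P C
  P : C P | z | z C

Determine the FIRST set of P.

From P : C P: add FIRST(C) = { n, z }.
P : z contributes {z}.
P : z C contributes {z}.
Union: FIRST(P) = { n, z }.

{ n, z }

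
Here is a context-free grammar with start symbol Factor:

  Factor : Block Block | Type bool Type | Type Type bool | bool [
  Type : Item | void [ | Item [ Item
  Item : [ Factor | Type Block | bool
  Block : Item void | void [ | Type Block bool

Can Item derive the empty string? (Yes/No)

No nonterminal in this grammar is nullable.
No production of Item has an RHS whose symbols are all nullable, so Item is not nullable.

No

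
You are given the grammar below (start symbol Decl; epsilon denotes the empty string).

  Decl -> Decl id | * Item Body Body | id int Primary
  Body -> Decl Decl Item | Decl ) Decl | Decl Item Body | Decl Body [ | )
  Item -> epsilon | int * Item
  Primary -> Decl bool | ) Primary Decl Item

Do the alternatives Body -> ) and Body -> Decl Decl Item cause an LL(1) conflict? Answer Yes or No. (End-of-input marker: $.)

FIRST()) = { ) } and FIRST(Decl Decl Item) = { *, id }.
The FIRST sets are disjoint and neither alternative is nullable — no conflict.

No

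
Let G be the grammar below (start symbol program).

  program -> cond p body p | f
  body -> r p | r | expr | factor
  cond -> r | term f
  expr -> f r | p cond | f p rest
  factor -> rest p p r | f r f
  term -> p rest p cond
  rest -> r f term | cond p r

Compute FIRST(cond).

{ p, r }

cond -> r contributes {r}.
From cond -> term f: add FIRST(term) = { p }.
Union: FIRST(cond) = { p, r }.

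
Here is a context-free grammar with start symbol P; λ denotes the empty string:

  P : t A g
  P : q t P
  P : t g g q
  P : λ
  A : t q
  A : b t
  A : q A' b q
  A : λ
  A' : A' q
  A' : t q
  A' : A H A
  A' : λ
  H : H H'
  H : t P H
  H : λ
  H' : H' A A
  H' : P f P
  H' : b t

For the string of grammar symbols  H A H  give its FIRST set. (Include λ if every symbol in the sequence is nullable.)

Add FIRST(H)\{λ} = { b, f, q, t }; H is nullable, continue.
Add FIRST(A)\{λ} = { b, q, t }; A is nullable, continue.
Add FIRST(H)\{λ} = { b, f, q, t }; H is nullable, continue.
Every symbol is nullable, so include λ.

{ b, f, q, t, λ }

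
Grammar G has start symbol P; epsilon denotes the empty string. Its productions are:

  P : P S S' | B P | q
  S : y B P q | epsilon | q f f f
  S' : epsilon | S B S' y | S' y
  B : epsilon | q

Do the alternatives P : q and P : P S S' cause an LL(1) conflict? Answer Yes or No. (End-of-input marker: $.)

Yes

FIRST(q) = { q } and FIRST(P S S') = { q }.
Both contain q, so the two alternatives are not disjoint — LL(1) conflict.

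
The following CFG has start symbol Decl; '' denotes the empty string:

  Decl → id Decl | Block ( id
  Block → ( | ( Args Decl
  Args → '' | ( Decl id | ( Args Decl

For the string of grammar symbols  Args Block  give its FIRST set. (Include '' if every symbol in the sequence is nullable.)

{ ( }

Add FIRST(Args)\{''} = { ( }; Args is nullable, continue.
Add FIRST(Block) = { ( }; Block is not nullable, stop.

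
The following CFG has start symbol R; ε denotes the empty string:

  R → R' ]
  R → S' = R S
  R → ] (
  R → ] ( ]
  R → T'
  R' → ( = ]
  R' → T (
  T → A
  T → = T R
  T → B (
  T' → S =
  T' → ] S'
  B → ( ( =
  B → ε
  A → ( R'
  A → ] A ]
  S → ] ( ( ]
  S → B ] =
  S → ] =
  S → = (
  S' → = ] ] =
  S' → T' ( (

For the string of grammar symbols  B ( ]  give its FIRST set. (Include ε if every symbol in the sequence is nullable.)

{ ( }

Add FIRST(B)\{ε} = { ( }; B is nullable, continue.
( is a terminal; add {(} and stop.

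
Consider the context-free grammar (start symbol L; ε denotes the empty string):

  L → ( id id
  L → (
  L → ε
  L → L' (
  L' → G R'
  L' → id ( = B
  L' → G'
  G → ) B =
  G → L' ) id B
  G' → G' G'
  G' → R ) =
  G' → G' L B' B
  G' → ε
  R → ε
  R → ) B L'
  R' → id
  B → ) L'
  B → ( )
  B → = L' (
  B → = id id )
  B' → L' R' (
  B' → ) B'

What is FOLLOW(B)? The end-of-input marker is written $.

In L' → id ( = B: B is at the end, add FOLLOW(L') = { (, ), =, id }.
In G → ) B =: add FIRST(=) = { = }.
In G → L' ) id B: B is at the end, add FOLLOW(G) = { id }.
In G' → G' L B' B: B is at the end, add FOLLOW(G') = { (, ), =, id }.
In R → ) B L': add FIRST(L')\{ε} = { (, ), id }.
  Since L' is nullable, also add FOLLOW(R) = { ) }.
Union: FOLLOW(B) = { (, ), =, id }.

{ (, ), =, id }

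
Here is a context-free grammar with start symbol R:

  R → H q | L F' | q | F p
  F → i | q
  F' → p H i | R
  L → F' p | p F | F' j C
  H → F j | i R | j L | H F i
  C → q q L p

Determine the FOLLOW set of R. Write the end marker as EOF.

{ EOF, i, j, p, q }

R is the start symbol, so EOF ∈ FOLLOW(R).
In F' → R: R is at the end, add FOLLOW(F') = { EOF, i, j, p, q }.
In H → i R: R is at the end, add FOLLOW(H) = { i, q }.
Union: FOLLOW(R) = { EOF, i, j, p, q }.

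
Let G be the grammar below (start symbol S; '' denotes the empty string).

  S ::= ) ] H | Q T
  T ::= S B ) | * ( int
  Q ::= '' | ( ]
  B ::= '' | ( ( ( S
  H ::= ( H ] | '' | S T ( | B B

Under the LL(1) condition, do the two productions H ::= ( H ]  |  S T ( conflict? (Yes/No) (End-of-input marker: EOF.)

FIRST(( H ]) = { ( } and FIRST(S T () = { (, ), * }.
Both contain (, so the two alternatives are not disjoint — LL(1) conflict.

Yes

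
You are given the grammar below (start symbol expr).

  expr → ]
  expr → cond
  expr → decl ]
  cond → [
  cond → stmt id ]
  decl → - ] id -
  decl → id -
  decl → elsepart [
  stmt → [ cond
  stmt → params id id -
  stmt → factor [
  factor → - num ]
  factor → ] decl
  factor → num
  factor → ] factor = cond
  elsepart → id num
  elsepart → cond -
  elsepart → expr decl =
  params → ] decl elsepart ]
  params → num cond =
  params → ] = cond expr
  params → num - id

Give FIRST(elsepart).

elsepart → id num contributes {id}.
From elsepart → cond -: add FIRST(cond) = { -, [, ], num }.
From elsepart → expr decl =: add FIRST(expr) = { -, [, ], id, num }.
Union: FIRST(elsepart) = { -, [, ], id, num }.

{ -, [, ], id, num }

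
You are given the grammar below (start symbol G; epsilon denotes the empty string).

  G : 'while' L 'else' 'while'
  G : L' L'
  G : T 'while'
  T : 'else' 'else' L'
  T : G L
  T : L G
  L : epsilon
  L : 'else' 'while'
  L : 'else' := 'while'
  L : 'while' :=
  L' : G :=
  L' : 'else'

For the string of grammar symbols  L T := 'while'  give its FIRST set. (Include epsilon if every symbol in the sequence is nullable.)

{ 'else', 'while' }

Add FIRST(L)\{epsilon} = { 'else', 'while' }; L is nullable, continue.
Add FIRST(T) = { 'else', 'while' }; T is not nullable, stop.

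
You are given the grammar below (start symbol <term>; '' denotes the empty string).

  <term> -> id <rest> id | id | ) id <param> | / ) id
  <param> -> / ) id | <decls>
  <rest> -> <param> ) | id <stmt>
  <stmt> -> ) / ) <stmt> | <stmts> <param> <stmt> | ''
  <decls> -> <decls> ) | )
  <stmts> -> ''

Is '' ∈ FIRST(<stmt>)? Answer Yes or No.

Yes

<stmt> has an ''-production, so <stmt> ⇒ ''.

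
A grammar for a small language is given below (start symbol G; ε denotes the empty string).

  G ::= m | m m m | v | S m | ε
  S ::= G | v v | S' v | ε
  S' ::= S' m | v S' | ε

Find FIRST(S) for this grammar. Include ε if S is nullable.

From S ::= G: add FIRST(G) = { m, v, ε } (including ε since G is nullable).
S ::= v v contributes {v}.
From S ::= S' v: S' nullable, take FIRST(S') ∪ {v} = { m, v }.
S ::= ε contributes ε.
Union: FIRST(S) = { m, v, ε }.

{ m, v, ε }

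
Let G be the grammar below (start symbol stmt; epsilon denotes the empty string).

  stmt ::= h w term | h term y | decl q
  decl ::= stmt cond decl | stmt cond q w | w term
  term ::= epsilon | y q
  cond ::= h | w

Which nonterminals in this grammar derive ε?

Directly nullable (have an epsilon-production): term.
No other nonterminal has a production whose RHS symbols are all nullable.

{ term }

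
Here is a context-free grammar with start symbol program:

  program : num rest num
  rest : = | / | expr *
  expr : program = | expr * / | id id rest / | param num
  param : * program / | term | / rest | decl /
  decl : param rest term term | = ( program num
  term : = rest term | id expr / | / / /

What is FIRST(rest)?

rest : = contributes {=}.
rest : / contributes {/}.
From rest : expr *: add FIRST(expr) = { *, /, =, id, num }.
Union: FIRST(rest) = { *, /, =, id, num }.

{ *, /, =, id, num }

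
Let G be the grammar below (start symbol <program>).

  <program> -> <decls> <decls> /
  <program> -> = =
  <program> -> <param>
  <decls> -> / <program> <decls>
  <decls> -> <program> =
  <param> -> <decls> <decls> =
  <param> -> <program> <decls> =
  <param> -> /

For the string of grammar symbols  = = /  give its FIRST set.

{ = }

= is a terminal; add {=} and stop.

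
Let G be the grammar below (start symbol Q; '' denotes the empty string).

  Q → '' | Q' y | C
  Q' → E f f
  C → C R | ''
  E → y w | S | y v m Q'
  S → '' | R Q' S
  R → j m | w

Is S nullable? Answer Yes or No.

Yes

S has an ''-production, so S ⇒ ''.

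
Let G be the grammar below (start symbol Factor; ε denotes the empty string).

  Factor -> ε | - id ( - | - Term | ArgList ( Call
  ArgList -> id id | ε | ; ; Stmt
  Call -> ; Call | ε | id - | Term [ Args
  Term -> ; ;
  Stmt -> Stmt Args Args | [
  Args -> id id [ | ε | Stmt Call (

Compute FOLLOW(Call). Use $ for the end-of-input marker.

{ $, ( }

In Factor -> ArgList ( Call: Call is at the end, add FOLLOW(Factor) = { $ }.
In Call -> ; Call: Call is at the end, add FOLLOW(Call) = { $, ( }.
In Args -> Stmt Call (: add FIRST(() = { ( }.
Union: FOLLOW(Call) = { $, ( }.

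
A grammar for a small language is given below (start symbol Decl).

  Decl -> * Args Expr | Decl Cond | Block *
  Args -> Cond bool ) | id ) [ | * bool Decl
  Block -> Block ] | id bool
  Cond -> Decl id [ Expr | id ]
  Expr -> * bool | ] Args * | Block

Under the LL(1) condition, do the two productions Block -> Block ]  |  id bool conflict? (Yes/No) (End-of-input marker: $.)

Yes

FIRST(Block ]) = { id } and FIRST(id bool) = { id }.
Both contain id, so the two alternatives are not disjoint — LL(1) conflict.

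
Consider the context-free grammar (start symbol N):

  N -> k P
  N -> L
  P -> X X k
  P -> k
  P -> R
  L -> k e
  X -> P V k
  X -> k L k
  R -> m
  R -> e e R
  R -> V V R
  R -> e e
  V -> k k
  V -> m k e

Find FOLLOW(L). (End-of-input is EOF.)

{ EOF, k }

In N -> L: L is at the end, add FOLLOW(N) = { EOF }.
In X -> k L k: add FIRST(k) = { k }.
Union: FOLLOW(L) = { EOF, k }.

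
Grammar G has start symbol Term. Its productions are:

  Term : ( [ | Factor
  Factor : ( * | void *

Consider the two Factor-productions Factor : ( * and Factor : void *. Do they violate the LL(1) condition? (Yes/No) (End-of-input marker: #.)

No

FIRST(( *) = { ( } and FIRST(void *) = { void }.
The FIRST sets are disjoint and neither alternative is nullable — no conflict.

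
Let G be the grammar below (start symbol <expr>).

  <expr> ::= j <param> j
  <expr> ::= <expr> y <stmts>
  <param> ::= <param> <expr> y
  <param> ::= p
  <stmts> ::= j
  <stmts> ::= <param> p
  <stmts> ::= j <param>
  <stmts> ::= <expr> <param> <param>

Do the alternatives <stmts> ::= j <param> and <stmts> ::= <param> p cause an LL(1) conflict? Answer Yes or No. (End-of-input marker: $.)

No

FIRST(j <param>) = { j } and FIRST(<param> p) = { p }.
The FIRST sets are disjoint and neither alternative is nullable — no conflict.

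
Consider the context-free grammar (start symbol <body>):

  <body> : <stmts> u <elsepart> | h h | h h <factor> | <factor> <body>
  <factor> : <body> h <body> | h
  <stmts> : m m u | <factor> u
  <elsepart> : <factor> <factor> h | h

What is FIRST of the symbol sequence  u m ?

u is a terminal; add {u} and stop.

{ u }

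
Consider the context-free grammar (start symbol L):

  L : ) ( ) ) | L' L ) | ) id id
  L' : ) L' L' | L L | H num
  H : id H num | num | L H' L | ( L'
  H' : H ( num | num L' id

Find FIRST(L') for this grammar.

{ (, ), id, num }

L' : ) L' L' contributes {)}.
From L' : L L: add FIRST(L) = { (, ), id, num }.
From L' : H num: add FIRST(H) = { (, ), id, num }.
Union: FIRST(L') = { (, ), id, num }.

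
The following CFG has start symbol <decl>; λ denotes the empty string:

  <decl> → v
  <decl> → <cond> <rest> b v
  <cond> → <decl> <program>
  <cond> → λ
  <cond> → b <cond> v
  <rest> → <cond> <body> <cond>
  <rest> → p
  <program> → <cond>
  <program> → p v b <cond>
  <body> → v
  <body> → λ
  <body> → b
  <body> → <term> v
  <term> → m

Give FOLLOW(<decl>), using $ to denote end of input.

<decl> is the start symbol, so $ ∈ FOLLOW(<decl>).
In <cond> → <decl> <program>: add FIRST(<program>)\{λ} = { b, m, p, v }.
  Since <program> is nullable, also add FOLLOW(<cond>) = { b, m, p, v }.
Union: FOLLOW(<decl>) = { $, b, m, p, v }.

{ $, b, m, p, v }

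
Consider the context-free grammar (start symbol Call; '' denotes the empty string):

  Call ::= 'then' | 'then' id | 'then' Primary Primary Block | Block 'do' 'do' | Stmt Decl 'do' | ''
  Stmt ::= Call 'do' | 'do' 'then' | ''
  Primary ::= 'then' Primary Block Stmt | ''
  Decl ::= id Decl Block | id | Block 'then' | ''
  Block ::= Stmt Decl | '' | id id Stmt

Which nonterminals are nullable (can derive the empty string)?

{ Block, Call, Decl, Primary, Stmt }

Directly nullable (have an ''-production): Call, Stmt, Primary, Decl, Block.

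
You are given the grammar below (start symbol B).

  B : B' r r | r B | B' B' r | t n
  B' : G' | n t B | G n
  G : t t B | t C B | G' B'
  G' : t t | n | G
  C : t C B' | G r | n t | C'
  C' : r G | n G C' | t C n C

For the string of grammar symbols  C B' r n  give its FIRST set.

Add FIRST(C) = { n, r, t }; C is not nullable, stop.

{ n, r, t }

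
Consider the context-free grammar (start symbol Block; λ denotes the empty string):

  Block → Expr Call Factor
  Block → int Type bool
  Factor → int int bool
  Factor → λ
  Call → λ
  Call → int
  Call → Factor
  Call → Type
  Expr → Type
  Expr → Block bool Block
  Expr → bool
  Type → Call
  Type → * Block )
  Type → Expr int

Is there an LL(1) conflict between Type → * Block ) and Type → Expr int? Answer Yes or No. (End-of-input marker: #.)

Yes

FIRST(* Block )) = { * } and FIRST(Expr int) = { *, bool, int }.
Both contain *, so the two alternatives are not disjoint — LL(1) conflict.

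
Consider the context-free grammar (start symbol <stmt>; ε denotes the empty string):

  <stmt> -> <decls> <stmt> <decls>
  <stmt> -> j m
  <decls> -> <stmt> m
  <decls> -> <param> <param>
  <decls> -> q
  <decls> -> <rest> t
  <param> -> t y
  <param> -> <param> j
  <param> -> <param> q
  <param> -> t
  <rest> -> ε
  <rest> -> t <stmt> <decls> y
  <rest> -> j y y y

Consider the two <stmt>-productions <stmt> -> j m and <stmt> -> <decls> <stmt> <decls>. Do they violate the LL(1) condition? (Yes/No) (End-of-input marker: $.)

FIRST(j m) = { j } and FIRST(<decls> <stmt> <decls>) = { j, q, t }.
Both contain j, so the two alternatives are not disjoint — LL(1) conflict.

Yes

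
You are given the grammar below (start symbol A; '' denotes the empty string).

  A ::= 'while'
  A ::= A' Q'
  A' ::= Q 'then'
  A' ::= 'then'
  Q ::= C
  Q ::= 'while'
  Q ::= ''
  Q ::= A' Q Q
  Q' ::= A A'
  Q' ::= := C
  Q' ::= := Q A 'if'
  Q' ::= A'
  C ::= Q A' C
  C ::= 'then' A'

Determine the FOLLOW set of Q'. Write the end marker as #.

In A ::= A' Q': Q' is at the end, add FOLLOW(A) = { #, 'if', 'then', 'while' }.
Union: FOLLOW(Q') = { #, 'if', 'then', 'while' }.

{ #, 'if', 'then', 'while' }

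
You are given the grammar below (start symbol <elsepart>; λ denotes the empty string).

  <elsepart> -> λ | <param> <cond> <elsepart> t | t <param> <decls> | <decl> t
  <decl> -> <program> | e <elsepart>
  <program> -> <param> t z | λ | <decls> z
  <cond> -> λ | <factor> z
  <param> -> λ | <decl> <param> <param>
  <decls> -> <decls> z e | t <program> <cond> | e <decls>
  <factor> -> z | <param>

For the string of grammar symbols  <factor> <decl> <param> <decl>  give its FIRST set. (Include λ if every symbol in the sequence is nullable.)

{ e, t, z, λ }

Add FIRST(<factor>)\{λ} = { e, t, z }; <factor> is nullable, continue.
Add FIRST(<decl>)\{λ} = { e, t }; <decl> is nullable, continue.
Add FIRST(<param>)\{λ} = { e, t }; <param> is nullable, continue.
Add FIRST(<decl>)\{λ} = { e, t }; <decl> is nullable, continue.
Every symbol is nullable, so include λ.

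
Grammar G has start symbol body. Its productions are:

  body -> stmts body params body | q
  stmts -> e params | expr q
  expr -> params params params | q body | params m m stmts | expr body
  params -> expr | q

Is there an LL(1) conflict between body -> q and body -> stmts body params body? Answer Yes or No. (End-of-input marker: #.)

FIRST(q) = { q } and FIRST(stmts body params body) = { e, q }.
Both contain q, so the two alternatives are not disjoint — LL(1) conflict.

Yes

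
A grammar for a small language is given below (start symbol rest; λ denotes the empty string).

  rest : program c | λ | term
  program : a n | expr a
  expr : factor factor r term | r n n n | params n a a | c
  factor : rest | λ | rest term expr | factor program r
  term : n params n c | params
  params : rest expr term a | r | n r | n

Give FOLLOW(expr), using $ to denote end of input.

{ a, c, n, r }

In program : expr a: add FIRST(a) = { a }.
In factor : rest term expr: expr is at the end, add FOLLOW(factor) = { a, c, n, r }.
In params : rest expr term a: add FIRST(term a) = { a, c, n, r }.
Union: FOLLOW(expr) = { a, c, n, r }.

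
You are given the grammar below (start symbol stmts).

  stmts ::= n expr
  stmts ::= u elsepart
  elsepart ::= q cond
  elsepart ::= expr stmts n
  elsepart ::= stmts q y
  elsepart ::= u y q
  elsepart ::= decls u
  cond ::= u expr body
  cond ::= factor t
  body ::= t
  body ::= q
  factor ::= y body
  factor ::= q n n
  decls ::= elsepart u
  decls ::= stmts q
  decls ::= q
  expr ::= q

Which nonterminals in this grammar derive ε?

No nonterminal has an empty production or an RHS whose symbols are all nullable.

{ } (none)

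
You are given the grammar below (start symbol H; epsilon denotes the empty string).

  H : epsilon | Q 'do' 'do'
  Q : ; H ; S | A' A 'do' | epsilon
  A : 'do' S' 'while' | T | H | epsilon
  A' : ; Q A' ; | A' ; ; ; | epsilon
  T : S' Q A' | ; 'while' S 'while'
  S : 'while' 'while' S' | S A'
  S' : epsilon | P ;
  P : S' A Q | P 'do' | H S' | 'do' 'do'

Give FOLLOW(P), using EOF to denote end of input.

{ 'do', ; }

In S' : P ;: add FIRST(;) = { ; }.
In P : P 'do': add FIRST('do') = { 'do' }.
Union: FOLLOW(P) = { 'do', ; }.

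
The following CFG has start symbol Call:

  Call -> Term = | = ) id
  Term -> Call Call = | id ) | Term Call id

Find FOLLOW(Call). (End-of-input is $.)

{ $, =, id }

Call is the start symbol, so $ ∈ FOLLOW(Call).
In Term -> Call Call =: add FIRST(Call =) = { =, id }.
In Term -> Call Call =: add FIRST(=) = { = }.
In Term -> Term Call id: add FIRST(id) = { id }.
Union: FOLLOW(Call) = { $, =, id }.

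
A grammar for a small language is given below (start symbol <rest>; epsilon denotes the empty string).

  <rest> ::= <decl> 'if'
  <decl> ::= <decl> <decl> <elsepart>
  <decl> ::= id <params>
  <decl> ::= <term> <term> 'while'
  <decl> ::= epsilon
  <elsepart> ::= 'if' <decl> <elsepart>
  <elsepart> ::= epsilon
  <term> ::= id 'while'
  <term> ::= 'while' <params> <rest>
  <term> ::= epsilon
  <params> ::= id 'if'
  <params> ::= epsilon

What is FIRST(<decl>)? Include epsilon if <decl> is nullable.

{ 'if', 'while', id, epsilon }

From <decl> ::= <decl> <decl> <elsepart>: <decl>, <decl>, <elsepart> nullable, take FIRST(<decl>) ∪ FIRST(<decl>) ∪ FIRST(<elsepart>) = { 'if', 'while', id }; also epsilon since the whole RHS is nullable.
<decl> ::= id <params> contributes {id}.
From <decl> ::= <term> <term> 'while': <term>, <term> nullable, take FIRST(<term>) ∪ FIRST(<term>) ∪ {'while'} = { 'while', id }.
<decl> ::= epsilon contributes epsilon.
Union: FIRST(<decl>) = { 'if', 'while', id, epsilon }.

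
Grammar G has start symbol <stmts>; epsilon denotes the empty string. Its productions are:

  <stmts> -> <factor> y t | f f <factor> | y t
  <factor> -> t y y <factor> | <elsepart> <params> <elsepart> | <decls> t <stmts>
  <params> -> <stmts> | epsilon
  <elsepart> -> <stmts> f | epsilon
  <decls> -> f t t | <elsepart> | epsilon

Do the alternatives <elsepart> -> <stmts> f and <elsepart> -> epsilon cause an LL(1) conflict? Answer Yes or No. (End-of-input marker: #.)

FIRST(<stmts> f) = { f, t, y } and FIRST(epsilon) = { epsilon }.
The second alternative is nullable and FOLLOW(<elsepart>) = { #, f, t, y } shares f with FIRST of the first — conflict.

Yes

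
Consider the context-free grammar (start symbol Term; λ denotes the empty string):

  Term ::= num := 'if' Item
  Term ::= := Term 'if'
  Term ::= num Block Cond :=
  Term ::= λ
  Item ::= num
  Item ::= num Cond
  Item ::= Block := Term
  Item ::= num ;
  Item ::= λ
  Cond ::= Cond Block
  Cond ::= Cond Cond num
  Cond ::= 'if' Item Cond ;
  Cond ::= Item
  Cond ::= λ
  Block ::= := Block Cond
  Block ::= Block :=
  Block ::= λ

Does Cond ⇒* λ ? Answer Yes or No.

Cond has an λ-production, so Cond ⇒ λ.

Yes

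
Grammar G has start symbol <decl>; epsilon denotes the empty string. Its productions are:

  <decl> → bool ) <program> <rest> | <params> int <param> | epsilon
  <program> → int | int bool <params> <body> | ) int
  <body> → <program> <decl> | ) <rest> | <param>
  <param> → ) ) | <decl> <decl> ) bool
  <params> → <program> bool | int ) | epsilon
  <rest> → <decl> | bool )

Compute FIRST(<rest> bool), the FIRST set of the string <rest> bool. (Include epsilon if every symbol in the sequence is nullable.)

{ ), bool, int }

Add FIRST(<rest>)\{epsilon} = { ), bool, int }; <rest> is nullable, continue.
bool is a terminal; add {bool} and stop.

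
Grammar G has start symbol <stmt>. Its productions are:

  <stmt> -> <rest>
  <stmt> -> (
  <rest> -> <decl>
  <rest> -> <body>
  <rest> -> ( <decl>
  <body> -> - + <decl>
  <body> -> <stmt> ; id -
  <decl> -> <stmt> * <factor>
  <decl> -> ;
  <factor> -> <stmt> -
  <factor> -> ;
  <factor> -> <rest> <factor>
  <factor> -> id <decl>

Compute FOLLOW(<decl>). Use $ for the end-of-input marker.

In <rest> -> <decl>: <decl> is at the end, add FOLLOW(<rest>) = { $, (, *, -, ;, id }.
In <rest> -> ( <decl>: <decl> is at the end, add FOLLOW(<rest>) = { $, (, *, -, ;, id }.
In <body> -> - + <decl>: <decl> is at the end, add FOLLOW(<body>) = { $, (, *, -, ;, id }.
In <factor> -> id <decl>: <decl> is at the end, add FOLLOW(<factor>) = { $, (, *, -, ;, id }.
Union: FOLLOW(<decl>) = { $, (, *, -, ;, id }.

{ $, (, *, -, ;, id }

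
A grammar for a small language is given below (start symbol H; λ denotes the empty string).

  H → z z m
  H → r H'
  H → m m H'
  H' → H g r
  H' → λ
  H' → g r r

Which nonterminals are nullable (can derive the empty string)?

{ H' }

Directly nullable (have an λ-production): H'.
No other nonterminal has a production whose RHS symbols are all nullable.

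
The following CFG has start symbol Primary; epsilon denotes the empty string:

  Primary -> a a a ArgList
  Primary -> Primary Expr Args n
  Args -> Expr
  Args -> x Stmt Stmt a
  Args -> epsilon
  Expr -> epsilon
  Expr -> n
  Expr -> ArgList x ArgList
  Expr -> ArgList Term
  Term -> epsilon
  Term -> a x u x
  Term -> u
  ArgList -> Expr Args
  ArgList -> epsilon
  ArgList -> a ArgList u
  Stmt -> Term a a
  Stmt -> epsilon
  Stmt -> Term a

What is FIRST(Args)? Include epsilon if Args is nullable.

From Args -> Expr: add FIRST(Expr) = { a, n, u, x, epsilon } (including epsilon since Expr is nullable).
Args -> x Stmt Stmt a contributes {x}.
Args -> epsilon contributes epsilon.
Union: FIRST(Args) = { a, n, u, x, epsilon }.

{ a, n, u, x, epsilon }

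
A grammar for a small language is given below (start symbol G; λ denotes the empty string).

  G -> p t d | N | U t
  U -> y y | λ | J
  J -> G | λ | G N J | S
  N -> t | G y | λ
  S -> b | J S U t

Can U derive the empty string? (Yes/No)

U has an λ-production, so U ⇒ λ.

Yes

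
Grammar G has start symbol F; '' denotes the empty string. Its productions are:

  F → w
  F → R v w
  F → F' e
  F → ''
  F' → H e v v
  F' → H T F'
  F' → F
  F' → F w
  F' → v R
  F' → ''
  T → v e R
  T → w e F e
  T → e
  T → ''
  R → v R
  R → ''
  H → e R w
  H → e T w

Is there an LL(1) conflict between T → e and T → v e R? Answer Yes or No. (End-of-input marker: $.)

FIRST(e) = { e } and FIRST(v e R) = { v }.
The FIRST sets are disjoint and neither alternative is nullable — no conflict.

No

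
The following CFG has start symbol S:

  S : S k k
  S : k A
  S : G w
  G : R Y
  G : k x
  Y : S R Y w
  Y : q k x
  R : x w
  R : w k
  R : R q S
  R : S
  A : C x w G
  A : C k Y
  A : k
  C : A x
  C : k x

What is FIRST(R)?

R : x w contributes {x}.
R : w k contributes {w}.
From R : R q S: add FIRST(R) = { k, w, x }.
From R : S: add FIRST(S) = { k, w, x }.
Union: FIRST(R) = { k, w, x }.

{ k, w, x }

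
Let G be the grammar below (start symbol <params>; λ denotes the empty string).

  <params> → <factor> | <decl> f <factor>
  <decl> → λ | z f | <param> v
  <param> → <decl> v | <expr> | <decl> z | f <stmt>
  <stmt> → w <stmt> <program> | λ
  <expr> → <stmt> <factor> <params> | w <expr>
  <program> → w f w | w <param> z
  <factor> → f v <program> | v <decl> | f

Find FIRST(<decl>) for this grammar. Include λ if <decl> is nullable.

{ f, v, w, z, λ }

<decl> → λ contributes λ.
<decl> → z f contributes {z}.
From <decl> → <param> v: add FIRST(<param>) = { f, v, w, z }.
Union: FIRST(<decl>) = { f, v, w, z, λ }.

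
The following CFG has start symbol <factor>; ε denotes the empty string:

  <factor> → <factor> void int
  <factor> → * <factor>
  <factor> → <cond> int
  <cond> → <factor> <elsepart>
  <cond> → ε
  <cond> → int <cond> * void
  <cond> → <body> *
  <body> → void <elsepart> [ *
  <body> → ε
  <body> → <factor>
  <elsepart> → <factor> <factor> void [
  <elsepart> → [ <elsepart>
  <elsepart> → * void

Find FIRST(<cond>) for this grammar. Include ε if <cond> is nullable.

From <cond> → <factor> <elsepart>: add FIRST(<factor>) = { *, int, void }.
<cond> → ε contributes ε.
<cond> → int <cond> * void contributes {int}.
From <cond> → <body> *: <body> nullable, take FIRST(<body>) ∪ {*} = { *, int, void }.
Union: FIRST(<cond>) = { *, int, void, ε }.

{ *, int, void, ε }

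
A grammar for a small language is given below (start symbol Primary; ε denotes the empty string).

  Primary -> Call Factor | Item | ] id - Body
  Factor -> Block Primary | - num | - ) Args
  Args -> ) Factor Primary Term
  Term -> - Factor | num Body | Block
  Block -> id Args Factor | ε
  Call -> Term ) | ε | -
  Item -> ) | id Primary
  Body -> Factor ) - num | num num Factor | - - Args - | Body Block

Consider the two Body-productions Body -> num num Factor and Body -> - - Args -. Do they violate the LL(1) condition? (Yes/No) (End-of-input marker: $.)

No

FIRST(num num Factor) = { num } and FIRST(- - Args -) = { - }.
The FIRST sets are disjoint and neither alternative is nullable — no conflict.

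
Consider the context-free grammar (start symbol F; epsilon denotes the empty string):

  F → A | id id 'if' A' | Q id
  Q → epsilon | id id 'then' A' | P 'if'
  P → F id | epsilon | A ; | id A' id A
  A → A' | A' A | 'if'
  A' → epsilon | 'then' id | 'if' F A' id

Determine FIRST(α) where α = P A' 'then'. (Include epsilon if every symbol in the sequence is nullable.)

Add FIRST(P)\{epsilon} = { 'if', 'then', ;, id }; P is nullable, continue.
Add FIRST(A')\{epsilon} = { 'if', 'then' }; A' is nullable, continue.
'then' is a terminal; add {'then'} and stop.

{ 'if', 'then', ;, id }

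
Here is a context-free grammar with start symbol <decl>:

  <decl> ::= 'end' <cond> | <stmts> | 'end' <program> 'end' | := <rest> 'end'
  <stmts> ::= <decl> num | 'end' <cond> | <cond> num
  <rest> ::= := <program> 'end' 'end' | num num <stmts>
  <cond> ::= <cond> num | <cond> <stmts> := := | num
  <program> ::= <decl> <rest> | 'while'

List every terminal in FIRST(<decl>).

<decl> ::= 'end' <cond> contributes {'end'}.
From <decl> ::= <stmts>: add FIRST(<stmts>) = { 'end', :=, num }.
<decl> ::= 'end' <program> 'end' contributes {'end'}.
<decl> ::= := <rest> 'end' contributes {:=}.
Union: FIRST(<decl>) = { 'end', :=, num }.

{ 'end', :=, num }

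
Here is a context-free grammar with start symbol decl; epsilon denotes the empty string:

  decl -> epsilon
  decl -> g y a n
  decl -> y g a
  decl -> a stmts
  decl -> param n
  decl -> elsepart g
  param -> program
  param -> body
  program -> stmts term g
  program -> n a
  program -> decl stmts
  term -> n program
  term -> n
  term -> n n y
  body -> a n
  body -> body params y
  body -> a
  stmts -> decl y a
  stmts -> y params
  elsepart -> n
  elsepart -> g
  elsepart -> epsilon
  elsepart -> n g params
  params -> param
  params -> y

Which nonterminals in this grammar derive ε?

{ decl, elsepart }

Directly nullable (have an epsilon-production): decl, elsepart.
No other nonterminal has a production whose RHS symbols are all nullable.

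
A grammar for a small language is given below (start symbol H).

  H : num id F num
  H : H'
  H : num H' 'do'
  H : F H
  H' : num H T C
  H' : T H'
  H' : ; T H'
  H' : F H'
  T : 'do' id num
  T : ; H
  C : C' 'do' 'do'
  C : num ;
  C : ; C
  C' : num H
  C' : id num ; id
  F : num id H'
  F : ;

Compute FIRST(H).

{ 'do', ;, num }

H : num id F num contributes {num}.
From H : H': add FIRST(H') = { 'do', ;, num }.
H : num H' 'do' contributes {num}.
From H : F H: add FIRST(F) = { ;, num }.
Union: FIRST(H) = { 'do', ;, num }.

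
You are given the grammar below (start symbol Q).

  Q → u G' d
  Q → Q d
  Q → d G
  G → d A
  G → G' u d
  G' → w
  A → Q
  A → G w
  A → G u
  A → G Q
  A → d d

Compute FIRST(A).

{ d, u, w }

From A → Q: add FIRST(Q) = { d, u }.
From A → G w: add FIRST(G) = { d, w }.
From A → G u: add FIRST(G) = { d, w }.
From A → G Q: add FIRST(G) = { d, w }.
A → d d contributes {d}.
Union: FIRST(A) = { d, u, w }.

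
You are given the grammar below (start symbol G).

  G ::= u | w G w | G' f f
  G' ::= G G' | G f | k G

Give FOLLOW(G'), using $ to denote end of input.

{ f }

In G ::= G' f f: add FIRST(f f) = { f }.
In G' ::= G G': G' is at the end, add FOLLOW(G') = { f }.
Union: FOLLOW(G') = { f }.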